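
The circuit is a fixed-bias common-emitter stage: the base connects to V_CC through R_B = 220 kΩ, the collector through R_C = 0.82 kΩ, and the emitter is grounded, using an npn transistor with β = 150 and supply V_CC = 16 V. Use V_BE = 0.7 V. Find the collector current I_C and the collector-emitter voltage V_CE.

Base loop: V_CC = I_B·R_B + V_BE, so I_B = (16 − 0.7)/220 kΩ = 0.0695 mA.
In the active region I_C = β·I_B = 150 × 0.0695 = 10.4 mA.
Collector loop: V_CE = V_CC − I_C·R_C = 16 − 10.4×0.82 = 7.45 V.
Since V_CE = 7.45 V > V_CE(sat) ≈ 0.2 V, the transistor is in the active region as assumed.

I_C ≈ 10 mA, V_CE ≈ 7.4 V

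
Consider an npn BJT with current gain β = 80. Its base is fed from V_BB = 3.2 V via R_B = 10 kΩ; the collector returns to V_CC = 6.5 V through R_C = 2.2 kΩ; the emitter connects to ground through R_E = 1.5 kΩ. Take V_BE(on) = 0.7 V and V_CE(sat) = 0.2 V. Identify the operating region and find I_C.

active; I_C ≈ 1.5 mA

Assume active. Base-emitter loop: I_B = (V_BB − V_BE)/(R_B + (β+1)R_E) = (3.2 − 0.7)/(10 + 81×1.5) = 0.019 mA.
I_C = β·I_B = 80×0.019 = 1.52 mA.
V_CE = V_CC − I_C·R_C − I_E·R_E = 6.5 − 1.52×2.2 − 1.54×1.5 = 0.844 V > V_CE(sat), so the active-region assumption holds.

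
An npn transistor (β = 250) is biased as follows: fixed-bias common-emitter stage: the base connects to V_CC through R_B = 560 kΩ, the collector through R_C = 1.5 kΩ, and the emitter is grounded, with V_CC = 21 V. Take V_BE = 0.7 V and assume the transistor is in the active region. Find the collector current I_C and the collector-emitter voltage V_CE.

I_C ≈ 9.1 mA, V_CE ≈ 7.4 V

Base loop: V_CC = I_B·R_B + V_BE, so I_B = (21 − 0.7)/560 kΩ = 0.0363 mA.
In the active region I_C = β·I_B = 250 × 0.0363 = 9.06 mA.
Collector loop: V_CE = V_CC − I_C·R_C = 21 − 9.06×1.5 = 7.41 V.
Since V_CE = 7.41 V > V_CE(sat) ≈ 0.2 V, the transistor is in the active region as assumed.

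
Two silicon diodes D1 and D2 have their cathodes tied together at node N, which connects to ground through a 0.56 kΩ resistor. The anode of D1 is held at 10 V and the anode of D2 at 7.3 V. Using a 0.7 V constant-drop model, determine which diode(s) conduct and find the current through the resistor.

Only D1 conducts; I_R ≈ 17 mA

Assume both conduct. Then node N would need to be at both 10−0.7 = 9.3 V and 7.3−0.7 = 6.6 V, which is impossible.
Assume only D1 conducts: V_N = 10 − 0.7 = 9.3 V, so I_R = 9.3/0.56 = 16.6 mA.
Check D2: its anode-to-cathode voltage is 7.3 − 9.3 = -2 V < 0.7 V, so it is off. The assumption is consistent.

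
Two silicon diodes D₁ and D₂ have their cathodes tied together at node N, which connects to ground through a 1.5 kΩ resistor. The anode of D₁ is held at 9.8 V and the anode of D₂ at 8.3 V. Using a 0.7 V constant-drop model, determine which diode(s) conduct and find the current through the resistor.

Only D₁ conducts; I_R ≈ 6.1 mA

Assume both conduct. Then node N would need to be at both 9.8−0.7 = 9.1 V and 8.3−0.7 = 7.6 V, which is impossible.
Assume only D₁ conducts: V_N = 9.8 − 0.7 = 9.1 V, so I_R = 9.1/1.5 = 6.07 mA.
Check D₂: its anode-to-cathode voltage is 8.3 − 9.1 = -0.8 V < 0.7 V, so it is off. The assumption is consistent.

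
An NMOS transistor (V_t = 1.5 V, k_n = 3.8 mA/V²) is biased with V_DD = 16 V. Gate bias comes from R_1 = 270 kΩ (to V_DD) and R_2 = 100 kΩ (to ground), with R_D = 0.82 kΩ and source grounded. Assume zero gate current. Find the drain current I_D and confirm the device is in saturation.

V_G = V_DD·R_2/(R_1+R_2) = 16×100/370 = 4.32 V. With the source grounded, V_GS = V_G = 4.32 V.
Assume saturation: I_D = (k_n/2)(V_GS − V_t)² = (3.8/2)×(4.32 − 1.5)² = 1.9×2.82² = 15.2 mA.
V_DS = V_DD − I_D·R_D = 16 − 15.2×0.82 = 3.57 V.
Saturation requires V_DS ≥ V_GS − V_t = 2.82 V; 3.57 ≥ 2.82 ✓.

I_D ≈ 15 mA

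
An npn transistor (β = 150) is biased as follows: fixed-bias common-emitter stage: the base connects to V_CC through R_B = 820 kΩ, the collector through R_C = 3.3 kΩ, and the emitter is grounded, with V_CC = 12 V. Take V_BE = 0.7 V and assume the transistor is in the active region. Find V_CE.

Base loop: V_CC = I_B·R_B + V_BE, so I_B = (12 − 0.7)/820 kΩ = 0.0138 mA.
In the active region I_C = β·I_B = 150 × 0.0138 = 2.07 mA.
Collector loop: V_CE = V_CC − I_C·R_C = 12 − 2.07×3.3 = 5.18 V.
Since V_CE = 5.18 V > V_CE(sat) ≈ 0.2 V, the transistor is in the active region as assumed.

V_CE ≈ 5.2 V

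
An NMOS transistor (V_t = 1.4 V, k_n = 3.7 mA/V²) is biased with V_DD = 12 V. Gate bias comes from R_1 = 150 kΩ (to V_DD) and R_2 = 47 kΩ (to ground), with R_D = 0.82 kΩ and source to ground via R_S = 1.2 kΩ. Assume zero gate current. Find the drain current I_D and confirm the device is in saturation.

I_D ≈ 0.7 mA

V_G = V_DD·R_2/(R_1+R_2) = 12×47/197 = 2.86 V.
Assume saturation: I_D = (k_n/2)(V_GS − V_t)² with V_GS = V_G − I_D·R_S = 2.86 − 1.2·I_D.
Substituting gives 2.66·I_D² − 7.5·I_D + 3.96 = 0, with roots I_D = 0.705 or 2.11 mA.
The root I_D = 2.11 mA gives V_GS = 0.332 V ≤ V_t, so take I_D = 0.705 mA.
Then V_GS = 2.02 V and V_DS = V_DD − I_D(R_D+R_S) = 12 − 0.705×2.02 = 10.6 V.
Saturation requires V_DS ≥ V_GS − V_t = 0.617 V; 10.6 ≥ 0.617 ✓.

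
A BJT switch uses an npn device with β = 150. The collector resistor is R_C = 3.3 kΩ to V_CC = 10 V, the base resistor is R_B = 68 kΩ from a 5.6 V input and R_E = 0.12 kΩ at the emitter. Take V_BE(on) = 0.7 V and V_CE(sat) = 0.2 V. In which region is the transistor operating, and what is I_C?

saturation; I_C ≈ 2.9 mA

Assume active: I_B = (5.6 − 0.7)/(68 + 151×0.12) = 0.0569 mA, I_C = β·I_B = 8.53 mA.
Then V_CE = 10 − 8.53×3.3 − 8.59×0.12 = -19.2 V < 0.2 V — the active assumption fails.
Re-solve with V_CE = 0.2 V. KCL at the emitter: V_E/R_E = (V_BB−0.7−V_E)/R_B + (V_CC−0.2−V_E)/R_C, giving V_E = 0.352 V.
I_C = (V_CC − 0.2 − V_E)/R_C = (9.8 − 0.352)/3.3 = 2.86 mA.
Check: I_B = (4.9 − 0.352)/68 = 0.0669 mA, and β·I_B = 10 mA > I_C, confirming saturation.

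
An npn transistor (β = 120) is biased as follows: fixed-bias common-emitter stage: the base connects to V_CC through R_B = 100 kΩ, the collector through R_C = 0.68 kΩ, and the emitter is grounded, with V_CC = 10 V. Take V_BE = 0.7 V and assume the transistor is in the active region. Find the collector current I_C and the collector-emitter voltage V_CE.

I_C ≈ 11 mA, V_CE ≈ 2.4 V

Base loop: V_CC = I_B·R_B + V_BE, so I_B = (10 − 0.7)/100 kΩ = 0.093 mA.
In the active region I_C = β·I_B = 120 × 0.093 = 11.2 mA.
Collector loop: V_CE = V_CC − I_C·R_C = 10 − 11.2×0.68 = 2.41 V.
Since V_CE = 2.41 V > V_CE(sat) ≈ 0.2 V, the transistor is in the active region as assumed.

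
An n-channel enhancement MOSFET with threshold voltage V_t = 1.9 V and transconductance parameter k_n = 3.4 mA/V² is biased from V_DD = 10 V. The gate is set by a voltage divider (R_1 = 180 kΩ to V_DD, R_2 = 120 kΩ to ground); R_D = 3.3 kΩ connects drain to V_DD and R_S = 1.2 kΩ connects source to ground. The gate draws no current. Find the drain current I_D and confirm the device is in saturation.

I_D ≈ 1.1 mA

V_G = V_DD·R_2/(R_1+R_2) = 10×120/300 = 4 V.
Assume saturation: I_D = (k_n/2)(V_GS − V_t)² with V_GS = V_G − I_D·R_S = 4 − 1.2·I_D.
Substituting gives 2.45·I_D² − 9.57·I_D + 7.5 = 0, with roots I_D = 1.08 or 2.82 mA.
The root I_D = 2.82 mA gives V_GS = 0.611 V ≤ V_t, so take I_D = 1.08 mA.
Then V_GS = 2.7 V and V_DS = V_DD − I_D(R_D+R_S) = 10 − 1.08×4.5 = 5.12 V.
Saturation requires V_DS ≥ V_GS − V_t = 0.799 V; 5.12 ≥ 0.799 ✓.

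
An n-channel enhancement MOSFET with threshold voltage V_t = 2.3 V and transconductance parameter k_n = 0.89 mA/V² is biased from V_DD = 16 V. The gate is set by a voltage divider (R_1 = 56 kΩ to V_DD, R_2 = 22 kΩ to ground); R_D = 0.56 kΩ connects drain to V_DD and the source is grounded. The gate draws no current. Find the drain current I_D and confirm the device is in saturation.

V_G = V_DD·R_2/(R_1+R_2) = 16×22/78 = 4.51 V. With the source grounded, V_GS = V_G = 4.51 V.
Assume saturation: I_D = (k_n/2)(V_GS − V_t)² = (0.89/2)×(4.51 − 2.3)² = 0.445×2.21² = 2.18 mA.
V_DS = V_DD − I_D·R_D = 16 − 2.18×0.56 = 14.8 V.
Saturation requires V_DS ≥ V_GS − V_t = 2.21 V; 14.8 ≥ 2.21 ✓.

I_D ≈ 2.2 mA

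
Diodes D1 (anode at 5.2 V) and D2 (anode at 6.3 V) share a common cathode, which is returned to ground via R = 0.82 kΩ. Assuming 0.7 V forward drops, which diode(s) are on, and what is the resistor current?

Assume both conduct. Then node N would need to be at both 5.2−0.7 = 4.5 V and 6.3−0.7 = 5.6 V, which is impossible.
Assume only D2 conducts: V_N = 6.3 − 0.7 = 5.6 V, so I_R = 5.6/0.82 = 6.83 mA.
Check D1: its anode-to-cathode voltage is 5.2 − 5.6 = -0.4 V < 0.7 V, so it is off. The assumption is consistent.

Only D2 conducts; I_R ≈ 6.8 mA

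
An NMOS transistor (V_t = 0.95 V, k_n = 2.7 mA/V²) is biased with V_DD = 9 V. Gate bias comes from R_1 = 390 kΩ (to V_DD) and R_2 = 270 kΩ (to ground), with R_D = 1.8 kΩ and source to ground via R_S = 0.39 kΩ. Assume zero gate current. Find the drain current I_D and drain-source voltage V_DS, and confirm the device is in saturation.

I_D ≈ 3.1 mA, V_DS ≈ 2.2 V

V_G = V_DD·R_2/(R_1+R_2) = 9×270/660 = 3.68 V.
Assume saturation: I_D = (k_n/2)(V_GS − V_t)² with V_GS = V_G − I_D·R_S = 3.68 − 0.39·I_D.
Substituting gives 0.205·I_D² − 3.88·I_D + 10.1 = 0, with roots I_D = 3.11 or 15.8 mA.
The root I_D = 15.8 mA gives V_GS = -2.47 V ≤ V_t, so take I_D = 3.11 mA.
Then V_GS = 2.47 V and V_DS = V_DD − I_D(R_D+R_S) = 9 − 3.11×2.19 = 2.19 V.
Saturation requires V_DS ≥ V_GS − V_t = 1.52 V; 2.19 ≥ 1.52 ✓.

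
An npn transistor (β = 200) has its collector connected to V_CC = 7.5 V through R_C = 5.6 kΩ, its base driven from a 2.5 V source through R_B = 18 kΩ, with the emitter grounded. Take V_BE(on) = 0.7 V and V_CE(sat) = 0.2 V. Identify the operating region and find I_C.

Assume active: I_B = (2.5 − 0.7)/18 = 0.1 mA, giving I_C = β·I_B = 20 mA.
But then V_CE = 7.5 − 20×5.6 = -104 V < V_CE(sat) = 0.2 V — impossible in the active region.
So the transistor is saturated. With V_CE = 0.2 V, I_C = (V_CC − 0.2)/R_C = 7.3/5.6 = 1.3 mA.
Check: β·I_B = 20 mA > I_C = 1.3 mA, confirming saturation.

saturation; I_C ≈ 1.3 mA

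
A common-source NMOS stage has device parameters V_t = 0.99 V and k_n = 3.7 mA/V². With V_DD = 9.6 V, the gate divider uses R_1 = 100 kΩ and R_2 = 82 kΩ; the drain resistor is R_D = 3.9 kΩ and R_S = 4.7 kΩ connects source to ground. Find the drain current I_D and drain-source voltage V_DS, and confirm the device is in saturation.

V_G = V_DD·R_2/(R_1+R_2) = 9.6×82/182 = 4.33 V.
Assume saturation: I_D = (k_n/2)(V_GS − V_t)² with V_GS = V_G − I_D·R_S = 4.33 − 4.7·I_D.
Substituting gives 40.9·I_D² − 59·I_D + 20.6 = 0, with roots I_D = 0.59 or 0.854 mA.
The root I_D = 0.854 mA gives V_GS = 0.31 V ≤ V_t, so take I_D = 0.59 mA.
Then V_GS = 1.55 V and V_DS = V_DD − I_D(R_D+R_S) = 9.6 − 0.59×8.6 = 4.53 V.
Saturation requires V_DS ≥ V_GS − V_t = 0.565 V; 4.53 ≥ 0.565 ✓.

I_D ≈ 0.59 mA, V_DS ≈ 4.5 V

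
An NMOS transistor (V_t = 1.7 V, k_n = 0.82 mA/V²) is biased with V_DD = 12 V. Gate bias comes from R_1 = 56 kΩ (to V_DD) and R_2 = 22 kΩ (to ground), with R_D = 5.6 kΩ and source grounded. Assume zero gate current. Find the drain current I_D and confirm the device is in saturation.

V_G = V_DD·R_2/(R_1+R_2) = 12×22/78 = 3.38 V. With the source grounded, V_GS = V_G = 3.38 V.
Assume saturation: I_D = (k_n/2)(V_GS − V_t)² = (0.82/2)×(3.38 − 1.7)² = 0.41×1.68² = 1.16 mA.
V_DS = V_DD − I_D·R_D = 12 − 1.16×5.6 = 5.48 V.
Saturation requires V_DS ≥ V_GS − V_t = 1.68 V; 5.48 ≥ 1.68 ✓.

I_D ≈ 1.2 mA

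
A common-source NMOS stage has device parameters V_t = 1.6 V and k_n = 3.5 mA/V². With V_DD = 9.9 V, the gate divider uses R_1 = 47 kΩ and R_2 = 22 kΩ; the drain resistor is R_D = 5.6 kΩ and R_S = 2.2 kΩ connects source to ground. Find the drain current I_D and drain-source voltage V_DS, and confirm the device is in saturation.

V_G = V_DD·R_2/(R_1+R_2) = 9.9×22/69 = 3.16 V.
Assume saturation: I_D = (k_n/2)(V_GS − V_t)² with V_GS = V_G − I_D·R_S = 3.16 − 2.2·I_D.
Substituting gives 8.47·I_D² − 13·I_D + 4.24 = 0, with roots I_D = 0.472 or 1.06 mA.
The root I_D = 1.06 mA gives V_GS = 0.821 V ≤ V_t, so take I_D = 0.472 mA.
Then V_GS = 2.12 V and V_DS = V_DD − I_D(R_D+R_S) = 9.9 − 0.472×7.8 = 6.22 V.
Saturation requires V_DS ≥ V_GS − V_t = 0.519 V; 6.22 ≥ 0.519 ✓.

I_D ≈ 0.47 mA, V_DS ≈ 6.2 V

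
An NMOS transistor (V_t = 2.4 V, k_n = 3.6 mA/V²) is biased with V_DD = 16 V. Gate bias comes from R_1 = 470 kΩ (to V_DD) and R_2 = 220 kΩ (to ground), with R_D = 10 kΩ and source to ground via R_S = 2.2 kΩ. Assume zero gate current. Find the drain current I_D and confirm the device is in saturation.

V_G = V_DD·R_2/(R_1+R_2) = 16×220/690 = 5.1 V.
Assume saturation: I_D = (k_n/2)(V_GS − V_t)² with V_GS = V_G − I_D·R_S = 5.1 − 2.2·I_D.
Substituting gives 8.71·I_D² − 22.4·I_D + 13.1 = 0, with roots I_D = 0.906 or 1.67 mA.
The root I_D = 1.67 mA gives V_GS = 1.44 V ≤ V_t, so take I_D = 0.906 mA.
Then V_GS = 3.11 V and V_DS = V_DD − I_D(R_D+R_S) = 16 − 0.906×12.2 = 4.95 V.
Saturation requires V_DS ≥ V_GS − V_t = 0.709 V; 4.95 ≥ 0.709 ✓.

I_D ≈ 0.91 mA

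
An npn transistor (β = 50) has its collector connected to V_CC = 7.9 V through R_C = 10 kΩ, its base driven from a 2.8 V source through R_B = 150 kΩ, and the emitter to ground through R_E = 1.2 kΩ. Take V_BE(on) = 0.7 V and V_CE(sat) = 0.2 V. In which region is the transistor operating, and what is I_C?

active; I_C ≈ 0.5 mA

Assume active. Base-emitter loop: I_B = (V_BB − V_BE)/(R_B + (β+1)R_E) = (2.8 − 0.7)/(150 + 51×1.2) = 0.00994 mA.
I_C = β·I_B = 50×0.00994 = 0.497 mA.
V_CE = V_CC − I_C·R_C − I_E·R_E = 7.9 − 0.497×10 − 0.507×1.2 = 2.32 V > V_CE(sat), so the active-region assumption holds.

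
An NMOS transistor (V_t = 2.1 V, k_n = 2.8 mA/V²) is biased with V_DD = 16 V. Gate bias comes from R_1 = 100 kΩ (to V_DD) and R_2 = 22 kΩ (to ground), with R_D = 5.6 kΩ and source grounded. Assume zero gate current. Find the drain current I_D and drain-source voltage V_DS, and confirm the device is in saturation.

I_D ≈ 0.86 mA, V_DS ≈ 11 V

V_G = V_DD·R_2/(R_1+R_2) = 16×22/122 = 2.89 V. With the source grounded, V_GS = V_G = 2.89 V.
Assume saturation: I_D = (k_n/2)(V_GS − V_t)² = (2.8/2)×(2.89 − 2.1)² = 1.4×0.785² = 0.863 mA.
V_DS = V_DD − I_D·R_D = 16 − 0.863×5.6 = 11.2 V.
Saturation requires V_DS ≥ V_GS − V_t = 0.785 V; 11.2 ≥ 0.785 ✓.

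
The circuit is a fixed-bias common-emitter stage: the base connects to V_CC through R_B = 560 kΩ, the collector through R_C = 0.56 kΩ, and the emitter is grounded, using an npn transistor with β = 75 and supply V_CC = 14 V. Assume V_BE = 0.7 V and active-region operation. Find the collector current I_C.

I_C ≈ 1.8 mA

Base loop: V_CC = I_B·R_B + V_BE, so I_B = (14 − 0.7)/560 kΩ = 0.0238 mA.
In the active region I_C = β·I_B = 75 × 0.0238 = 1.78 mA.
Collector loop: V_CE = V_CC − I_C·R_C = 14 − 1.78×0.56 = 13 V.
Since V_CE = 13 V > V_CE(sat) ≈ 0.2 V, the transistor is in the active region as assumed.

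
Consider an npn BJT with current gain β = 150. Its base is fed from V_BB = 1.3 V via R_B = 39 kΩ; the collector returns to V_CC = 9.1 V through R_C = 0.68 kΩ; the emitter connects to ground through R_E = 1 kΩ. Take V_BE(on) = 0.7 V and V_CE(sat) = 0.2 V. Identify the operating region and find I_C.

Assume active. Base-emitter loop: I_B = (V_BB − V_BE)/(R_B + (β+1)R_E) = (1.3 − 0.7)/(39 + 151×1) = 0.00316 mA.
I_C = β·I_B = 150×0.00316 = 0.474 mA.
V_CE = V_CC − I_C·R_C − I_E·R_E = 9.1 − 0.474×0.68 − 0.477×1 = 8.3 V > V_CE(sat), so the active-region assumption holds.

active; I_C ≈ 0.47 mA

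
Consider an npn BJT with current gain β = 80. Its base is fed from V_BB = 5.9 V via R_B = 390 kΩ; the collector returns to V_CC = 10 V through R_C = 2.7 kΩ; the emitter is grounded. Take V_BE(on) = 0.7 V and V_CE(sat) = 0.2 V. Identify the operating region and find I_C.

Assume active. Base-emitter loop: I_B = (V_BB − V_BE)/R_B = (5.9 − 0.7)/390 = 0.0133 mA.
I_C = β·I_B = 80×0.0133 = 1.07 mA.
V_CE = V_CC − I_C·R_C = 10 − 1.07×2.7 = 7.12 V > V_CE(sat), so the active-region assumption holds.

active; I_C ≈ 1.1 mA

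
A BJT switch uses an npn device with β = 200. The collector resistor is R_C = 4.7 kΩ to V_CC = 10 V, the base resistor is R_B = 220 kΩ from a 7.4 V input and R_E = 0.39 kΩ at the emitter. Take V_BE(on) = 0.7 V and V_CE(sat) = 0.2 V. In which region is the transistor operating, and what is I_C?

Assume active: I_B = (7.4 − 0.7)/(220 + 201×0.39) = 0.0225 mA, I_C = β·I_B = 4.49 mA.
Then V_CE = 10 − 4.49×4.7 − 4.51×0.39 = -12.9 V < 0.2 V — the active assumption fails.
Re-solve with V_CE = 0.2 V. KCL at the emitter: V_E/R_E = (V_BB−0.7−V_E)/R_B + (V_CC−0.2−V_E)/R_C, giving V_E = 0.761 V.
I_C = (V_CC − 0.2 − V_E)/R_C = (9.8 − 0.761)/4.7 = 1.92 mA.
Check: I_B = (6.7 − 0.761)/220 = 0.027 mA, and β·I_B = 5.4 mA > I_C, confirming saturation.

saturation; I_C ≈ 1.9 mA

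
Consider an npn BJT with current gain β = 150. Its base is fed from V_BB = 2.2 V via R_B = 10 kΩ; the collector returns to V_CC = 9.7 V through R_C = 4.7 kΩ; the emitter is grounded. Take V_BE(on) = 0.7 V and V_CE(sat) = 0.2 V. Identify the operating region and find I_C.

Assume active: I_B = (2.2 − 0.7)/10 = 0.15 mA, giving I_C = β·I_B = 22.5 mA.
But then V_CE = 9.7 − 22.5×4.7 = -96.1 V < V_CE(sat) = 0.2 V — impossible in the active region.
So the transistor is saturated. With V_CE = 0.2 V, I_C = (V_CC − 0.2)/R_C = 9.5/4.7 = 2.02 mA.
Check: β·I_B = 22.5 mA > I_C = 2.02 mA, confirming saturation.

saturation; I_C ≈ 2 mA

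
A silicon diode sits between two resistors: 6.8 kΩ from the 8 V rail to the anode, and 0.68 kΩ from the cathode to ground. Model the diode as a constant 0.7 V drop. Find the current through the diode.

The two resistors are in series with the diode, so KVL gives 8 = I·6.8 + 0.7 + I·0.68.
I = (8 − 0.7) / (6.8 + 0.68) kΩ = 7.3 / 7.48 = 0.976 mA.

I ≈ 0.98 mA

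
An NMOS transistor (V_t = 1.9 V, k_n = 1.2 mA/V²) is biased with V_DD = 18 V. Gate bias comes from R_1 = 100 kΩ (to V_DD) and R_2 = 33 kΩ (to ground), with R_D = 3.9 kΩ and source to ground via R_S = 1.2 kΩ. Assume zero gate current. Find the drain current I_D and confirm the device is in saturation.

I_D ≈ 1 mA

V_G = V_DD·R_2/(R_1+R_2) = 18×33/133 = 4.47 V.
Assume saturation: I_D = (k_n/2)(V_GS − V_t)² with V_GS = V_G − I_D·R_S = 4.47 − 1.2·I_D.
Substituting gives 0.864·I_D² − 4.7·I_D + 3.95 = 0, with roots I_D = 1.04 or 4.39 mA.
The root I_D = 4.39 mA gives V_GS = -0.806 V ≤ V_t, so take I_D = 1.04 mA.
Then V_GS = 3.22 V and V_DS = V_DD − I_D(R_D+R_S) = 18 − 1.04×5.1 = 12.7 V.
Saturation requires V_DS ≥ V_GS − V_t = 1.32 V; 12.7 ≥ 1.32 ✓.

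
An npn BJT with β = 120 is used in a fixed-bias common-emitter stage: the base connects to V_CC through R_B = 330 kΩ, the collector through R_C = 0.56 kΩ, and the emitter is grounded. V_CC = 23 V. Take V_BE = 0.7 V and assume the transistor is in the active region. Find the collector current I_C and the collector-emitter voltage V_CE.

Base loop: V_CC = I_B·R_B + V_BE, so I_B = (23 − 0.7)/330 kΩ = 0.0676 mA.
In the active region I_C = β·I_B = 120 × 0.0676 = 8.11 mA.
Collector loop: V_CE = V_CC − I_C·R_C = 23 − 8.11×0.56 = 18.5 V.
Since V_CE = 18.5 V > V_CE(sat) ≈ 0.2 V, the transistor is in the active region as assumed.

I_C ≈ 8.1 mA, V_CE ≈ 18 V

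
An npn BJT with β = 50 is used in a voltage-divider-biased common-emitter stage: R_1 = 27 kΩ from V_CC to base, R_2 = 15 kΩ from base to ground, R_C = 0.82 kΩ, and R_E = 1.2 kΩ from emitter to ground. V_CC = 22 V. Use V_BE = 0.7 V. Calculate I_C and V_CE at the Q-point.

I_C ≈ 5.1 mA, V_CE ≈ 12 V

Thevenize the base divider: V_Th = V_CC·R_2/(R_1+R_2) = 22×15/42 = 7.86 V, R_Th = R_1‖R_2 = 9.64 kΩ.
Base-emitter loop: V_Th = I_B·R_Th + V_BE + (β+1)I_B·R_E, so I_B = (7.86 − 0.7) / (9.64 + 51×1.2) = 0.101 mA.
I_C = β·I_B = 50×0.101 = 5.05 mA, and I_E = (β+1)I_B = 5.15 mA.
V_CE = V_CC − I_C·R_C − I_E·R_E = 22 − 5.05×0.82 − 5.15×1.2 = 11.7 V.
V_CE = 11.7 V > 0.2 V confirms active-region operation.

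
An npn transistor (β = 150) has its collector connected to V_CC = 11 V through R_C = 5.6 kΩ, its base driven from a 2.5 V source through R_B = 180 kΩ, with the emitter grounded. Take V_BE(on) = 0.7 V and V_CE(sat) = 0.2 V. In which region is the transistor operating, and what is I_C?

active; I_C ≈ 1.5 mA

Assume active. Base-emitter loop: I_B = (V_BB − V_BE)/R_B = (2.5 − 0.7)/180 = 0.01 mA.
I_C = β·I_B = 150×0.01 = 1.5 mA.
V_CE = V_CC − I_C·R_C = 11 − 1.5×5.6 = 2.6 V > V_CE(sat), so the active-region assumption holds.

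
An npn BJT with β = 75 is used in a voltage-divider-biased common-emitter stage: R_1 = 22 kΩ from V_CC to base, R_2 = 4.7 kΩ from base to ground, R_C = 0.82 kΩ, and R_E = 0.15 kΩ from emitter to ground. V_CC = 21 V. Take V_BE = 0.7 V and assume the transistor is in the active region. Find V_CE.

Thevenize the base divider: V_Th = V_CC·R_2/(R_1+R_2) = 21×4.7/26.7 = 3.7 V, R_Th = R_1‖R_2 = 3.87 kΩ.
Base-emitter loop: V_Th = I_B·R_Th + V_BE + (β+1)I_B·R_E, so I_B = (3.7 − 0.7) / (3.87 + 76×0.15) = 0.196 mA.
I_C = β·I_B = 75×0.196 = 14.7 mA, and I_E = (β+1)I_B = 14.9 mA.
V_CE = V_CC − I_C·R_C − I_E·R_E = 21 − 14.7×0.82 − 14.9×0.15 = 6.7 V.
V_CE = 6.7 V > 0.2 V confirms active-region operation.

V_CE ≈ 6.7 V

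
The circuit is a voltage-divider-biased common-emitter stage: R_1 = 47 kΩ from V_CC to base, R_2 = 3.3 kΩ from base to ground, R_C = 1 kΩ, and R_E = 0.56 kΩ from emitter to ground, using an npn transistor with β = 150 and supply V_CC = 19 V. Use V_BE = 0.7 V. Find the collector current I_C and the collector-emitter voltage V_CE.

I_C ≈ 0.94 mA, V_CE ≈ 18 V

Thevenize the base divider: V_Th = V_CC·R_2/(R_1+R_2) = 19×3.3/50.3 = 1.25 V, R_Th = R_1‖R_2 = 3.08 kΩ.
Base-emitter loop: V_Th = I_B·R_Th + V_BE + (β+1)I_B·R_E, so I_B = (1.25 − 0.7) / (3.08 + 151×0.56) = 0.00624 mA.
I_C = β·I_B = 150×0.00624 = 0.935 mA, and I_E = (β+1)I_B = 0.942 mA.
V_CE = V_CC − I_C·R_C − I_E·R_E = 19 − 0.935×1 − 0.942×0.56 = 17.5 V.
V_CE = 17.5 V > 0.2 V confirms active-region operation.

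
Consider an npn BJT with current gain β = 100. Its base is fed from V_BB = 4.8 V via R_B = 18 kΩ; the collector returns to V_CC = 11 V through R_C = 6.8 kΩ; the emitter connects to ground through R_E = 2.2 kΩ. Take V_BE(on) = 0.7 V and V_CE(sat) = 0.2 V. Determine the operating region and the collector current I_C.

Assume active: I_B = (4.8 − 0.7)/(18 + 101×2.2) = 0.0171 mA, I_C = β·I_B = 1.71 mA.
Then V_CE = 11 − 1.71×6.8 − 1.72×2.2 = -4.4 V < 0.2 V — the active assumption fails.
Re-solve with V_CE = 0.2 V. KCL at the emitter: V_E/R_E = (V_BB−0.7−V_E)/R_B + (V_CC−0.2−V_E)/R_C, giving V_E = 2.76 V.
I_C = (V_CC − 0.2 − V_E)/R_C = (10.8 − 2.76)/6.8 = 1.18 mA.
Check: I_B = (4.1 − 2.76)/18 = 0.0743 mA, and β·I_B = 7.43 mA > I_C, confirming saturation.

saturation; I_C ≈ 1.2 mA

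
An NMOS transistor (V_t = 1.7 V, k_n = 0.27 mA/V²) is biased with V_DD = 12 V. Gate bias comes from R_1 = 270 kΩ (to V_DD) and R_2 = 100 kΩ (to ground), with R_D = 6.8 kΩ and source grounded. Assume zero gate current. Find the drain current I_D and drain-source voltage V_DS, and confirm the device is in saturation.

V_G = V_DD·R_2/(R_1+R_2) = 12×100/370 = 3.24 V. With the source grounded, V_GS = V_G = 3.24 V.
Assume saturation: I_D = (k_n/2)(V_GS − V_t)² = (0.27/2)×(3.24 − 1.7)² = 0.135×1.54² = 0.322 mA.
V_DS = V_DD − I_D·R_D = 12 − 0.322×6.8 = 9.81 V.
Saturation requires V_DS ≥ V_GS − V_t = 1.54 V; 9.81 ≥ 1.54 ✓.

I_D ≈ 0.32 mA, V_DS ≈ 9.8 V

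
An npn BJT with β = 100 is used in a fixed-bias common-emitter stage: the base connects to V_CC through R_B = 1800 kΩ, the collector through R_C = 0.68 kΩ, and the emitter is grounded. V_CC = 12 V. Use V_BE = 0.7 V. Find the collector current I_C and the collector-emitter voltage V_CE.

I_C ≈ 0.63 mA, V_CE ≈ 12 V

Base loop: V_CC = I_B·R_B + V_BE, so I_B = (12 − 0.7)/1800 kΩ = 0.00628 mA.
In the active region I_C = β·I_B = 100 × 0.00628 = 0.628 mA.
Collector loop: V_CE = V_CC − I_C·R_C = 12 − 0.628×0.68 = 11.6 V.
Since V_CE = 11.6 V > V_CE(sat) ≈ 0.2 V, the transistor is in the active region as assumed.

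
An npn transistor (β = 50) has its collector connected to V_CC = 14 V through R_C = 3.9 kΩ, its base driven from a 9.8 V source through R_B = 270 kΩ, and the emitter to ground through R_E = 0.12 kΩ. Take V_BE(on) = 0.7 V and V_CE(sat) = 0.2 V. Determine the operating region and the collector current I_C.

Assume active. Base-emitter loop: I_B = (V_BB − V_BE)/(R_B + (β+1)R_E) = (9.8 − 0.7)/(270 + 51×0.12) = 0.033 mA.
I_C = β·I_B = 50×0.033 = 1.65 mA.
V_CE = V_CC − I_C·R_C − I_E·R_E = 14 − 1.65×3.9 − 1.68×0.12 = 7.37 V > V_CE(sat), so the active-region assumption holds.

active; I_C ≈ 1.6 mA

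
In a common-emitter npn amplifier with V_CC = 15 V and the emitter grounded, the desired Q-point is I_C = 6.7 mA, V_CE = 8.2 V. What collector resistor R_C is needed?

R_C ≈ 1 kΩ

Collector loop: V_CC = I_C·R_C + V_CE.
R_C = (V_CC − V_CE)/I_C = (15 − 8.2)/6.7 = 1.01 kΩ.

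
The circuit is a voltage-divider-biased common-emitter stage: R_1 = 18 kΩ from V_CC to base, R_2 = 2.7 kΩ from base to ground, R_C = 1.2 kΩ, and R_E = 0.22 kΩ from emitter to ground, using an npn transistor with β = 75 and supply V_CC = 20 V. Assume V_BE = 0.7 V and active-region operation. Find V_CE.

Thevenize the base divider: V_Th = V_CC·R_2/(R_1+R_2) = 20×2.7/20.7 = 2.61 V, R_Th = R_1‖R_2 = 2.35 kΩ.
Base-emitter loop: V_Th = I_B·R_Th + V_BE + (β+1)I_B·R_E, so I_B = (2.61 − 0.7) / (2.35 + 76×0.22) = 0.1 mA.
I_C = β·I_B = 75×0.1 = 7.51 mA, and I_E = (β+1)I_B = 7.61 mA.
V_CE = V_CC − I_C·R_C − I_E·R_E = 20 − 7.51×1.2 − 7.61×0.22 = 9.32 V.
V_CE = 9.32 V > 0.2 V confirms active-region operation.

V_CE ≈ 9.3 V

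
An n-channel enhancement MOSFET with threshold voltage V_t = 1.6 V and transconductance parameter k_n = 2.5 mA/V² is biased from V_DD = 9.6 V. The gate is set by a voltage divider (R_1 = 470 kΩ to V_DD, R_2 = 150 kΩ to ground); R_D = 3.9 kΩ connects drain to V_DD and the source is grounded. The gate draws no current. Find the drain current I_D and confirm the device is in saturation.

V_G = V_DD·R_2/(R_1+R_2) = 9.6×150/620 = 2.32 V. With the source grounded, V_GS = V_G = 2.32 V.
Assume saturation: I_D = (k_n/2)(V_GS − V_t)² = (2.5/2)×(2.32 − 1.6)² = 1.25×0.723² = 0.653 mA.
V_DS = V_DD − I_D·R_D = 9.6 − 0.653×3.9 = 7.05 V.
Saturation requires V_DS ≥ V_GS − V_t = 0.723 V; 7.05 ≥ 0.723 ✓.

I_D ≈ 0.65 mA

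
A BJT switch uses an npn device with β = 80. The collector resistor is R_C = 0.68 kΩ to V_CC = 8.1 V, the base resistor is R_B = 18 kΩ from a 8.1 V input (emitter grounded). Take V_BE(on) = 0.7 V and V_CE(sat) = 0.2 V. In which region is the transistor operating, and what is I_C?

saturation; I_C ≈ 12 mA

Assume active: I_B = (8.1 − 0.7)/18 = 0.411 mA, giving I_C = β·I_B = 32.9 mA.
But then V_CE = 8.1 − 32.9×0.68 = -14.3 V < V_CE(sat) = 0.2 V — impossible in the active region.
So the transistor is saturated. With V_CE = 0.2 V, I_C = (V_CC − 0.2)/R_C = 7.9/0.68 = 11.6 mA.
Check: β·I_B = 32.9 mA > I_C = 11.6 mA, confirming saturation.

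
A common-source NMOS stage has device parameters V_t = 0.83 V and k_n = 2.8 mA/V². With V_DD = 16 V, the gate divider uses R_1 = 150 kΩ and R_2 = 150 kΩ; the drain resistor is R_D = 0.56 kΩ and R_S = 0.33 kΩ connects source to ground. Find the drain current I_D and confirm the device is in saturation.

I_D ≈ 13 mA

V_G = V_DD·R_2/(R_1+R_2) = 16×150/300 = 8 V.
Assume saturation: I_D = (k_n/2)(V_GS − V_t)² with V_GS = V_G − I_D·R_S = 8 − 0.33·I_D.
Substituting gives 0.152·I_D² − 7.63·I_D + 72 = 0, with roots I_D = 12.6 or 37.4 mA.
The root I_D = 37.4 mA gives V_GS = -4.34 V ≤ V_t, so take I_D = 12.6 mA.
Then V_GS = 3.83 V and V_DS = V_DD − I_D(R_D+R_S) = 16 − 12.6×0.89 = 4.76 V.
Saturation requires V_DS ≥ V_GS − V_t = 3 V; 4.76 ≥ 3 ✓.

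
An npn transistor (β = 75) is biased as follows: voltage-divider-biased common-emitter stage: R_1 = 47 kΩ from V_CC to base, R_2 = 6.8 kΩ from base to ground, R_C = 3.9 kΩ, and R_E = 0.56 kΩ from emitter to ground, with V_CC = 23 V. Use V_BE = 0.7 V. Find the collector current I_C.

Thevenize the base divider: V_Th = V_CC·R_2/(R_1+R_2) = 23×6.8/53.8 = 2.91 V, R_Th = R_1‖R_2 = 5.94 kΩ.
Base-emitter loop: V_Th = I_B·R_Th + V_BE + (β+1)I_B·R_E, so I_B = (2.91 − 0.7) / (5.94 + 76×0.56) = 0.0455 mA.
I_C = β·I_B = 75×0.0455 = 3.41 mA, and I_E = (β+1)I_B = 3.46 mA.
V_CE = V_CC − I_C·R_C − I_E·R_E = 23 − 3.41×3.9 − 3.46×0.56 = 7.75 V.
V_CE = 7.75 V > 0.2 V confirms active-region operation.

I_C ≈ 3.4 mA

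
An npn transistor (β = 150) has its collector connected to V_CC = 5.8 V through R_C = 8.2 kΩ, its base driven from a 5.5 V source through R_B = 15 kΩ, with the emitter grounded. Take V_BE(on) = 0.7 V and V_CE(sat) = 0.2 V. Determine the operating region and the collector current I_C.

Assume active: I_B = (5.5 − 0.7)/15 = 0.32 mA, giving I_C = β·I_B = 48 mA.
But then V_CE = 5.8 − 48×8.2 = -388 V < V_CE(sat) = 0.2 V — impossible in the active region.
So the transistor is saturated. With V_CE = 0.2 V, I_C = (V_CC − 0.2)/R_C = 5.6/8.2 = 0.683 mA.
Check: β·I_B = 48 mA > I_C = 0.683 mA, confirming saturation.

saturation; I_C ≈ 0.68 mA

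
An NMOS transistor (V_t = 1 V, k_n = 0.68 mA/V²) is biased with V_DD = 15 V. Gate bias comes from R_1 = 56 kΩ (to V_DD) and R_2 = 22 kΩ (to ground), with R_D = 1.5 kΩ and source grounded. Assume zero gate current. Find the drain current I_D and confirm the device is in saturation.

I_D ≈ 3.5 mA

V_G = V_DD·R_2/(R_1+R_2) = 15×22/78 = 4.23 V. With the source grounded, V_GS = V_G = 4.23 V.
Assume saturation: I_D = (k_n/2)(V_GS − V_t)² = (0.68/2)×(4.23 − 1)² = 0.34×3.23² = 3.55 mA.
V_DS = V_DD − I_D·R_D = 15 − 3.55×1.5 = 9.68 V.
Saturation requires V_DS ≥ V_GS − V_t = 3.23 V; 9.68 ≥ 3.23 ✓.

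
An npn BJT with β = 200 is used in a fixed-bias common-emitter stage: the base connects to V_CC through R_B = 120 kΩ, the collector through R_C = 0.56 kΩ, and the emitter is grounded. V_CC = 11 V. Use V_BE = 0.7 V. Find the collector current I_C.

Base loop: V_CC = I_B·R_B + V_BE, so I_B = (11 − 0.7)/120 kΩ = 0.0858 mA.
In the active region I_C = β·I_B = 200 × 0.0858 = 17.2 mA.
Collector loop: V_CE = V_CC − I_C·R_C = 11 − 17.2×0.56 = 1.39 V.
Since V_CE = 1.39 V > V_CE(sat) ≈ 0.2 V, the transistor is in the active region as assumed.

I_C ≈ 17 mA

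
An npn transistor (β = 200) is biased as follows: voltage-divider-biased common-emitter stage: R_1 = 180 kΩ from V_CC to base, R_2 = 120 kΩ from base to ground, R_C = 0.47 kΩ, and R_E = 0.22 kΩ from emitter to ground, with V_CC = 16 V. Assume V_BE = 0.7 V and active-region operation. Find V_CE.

V_CE ≈ 9.2 V

Thevenize the base divider: V_Th = V_CC·R_2/(R_1+R_2) = 16×120/300 = 6.4 V, R_Th = R_1‖R_2 = 72 kΩ.
Base-emitter loop: V_Th = I_B·R_Th + V_BE + (β+1)I_B·R_E, so I_B = (6.4 − 0.7) / (72 + 201×0.22) = 0.049 mA.
I_C = β·I_B = 200×0.049 = 9.81 mA, and I_E = (β+1)I_B = 9.86 mA.
V_CE = V_CC − I_C·R_C − I_E·R_E = 16 − 9.81×0.47 − 9.86×0.22 = 9.22 V.
V_CE = 9.22 V > 0.2 V confirms active-region operation.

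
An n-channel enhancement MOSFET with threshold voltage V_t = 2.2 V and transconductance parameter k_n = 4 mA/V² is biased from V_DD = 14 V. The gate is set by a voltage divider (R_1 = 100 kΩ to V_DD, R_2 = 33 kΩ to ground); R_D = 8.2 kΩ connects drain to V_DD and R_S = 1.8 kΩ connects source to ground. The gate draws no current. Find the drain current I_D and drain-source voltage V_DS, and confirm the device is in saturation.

V_G = V_DD·R_2/(R_1+R_2) = 14×33/133 = 3.47 V.
Assume saturation: I_D = (k_n/2)(V_GS − V_t)² with V_GS = V_G − I_D·R_S = 3.47 − 1.8·I_D.
Substituting gives 6.48·I_D² − 10.2·I_D + 3.24 = 0, with roots I_D = 0.445 or 1.12 mA.
The root I_D = 1.12 mA gives V_GS = 1.45 V ≤ V_t, so take I_D = 0.445 mA.
Then V_GS = 2.67 V and V_DS = V_DD − I_D(R_D+R_S) = 14 − 0.445×10 = 9.55 V.
Saturation requires V_DS ≥ V_GS − V_t = 0.472 V; 9.55 ≥ 0.472 ✓.

I_D ≈ 0.45 mA, V_DS ≈ 9.5 V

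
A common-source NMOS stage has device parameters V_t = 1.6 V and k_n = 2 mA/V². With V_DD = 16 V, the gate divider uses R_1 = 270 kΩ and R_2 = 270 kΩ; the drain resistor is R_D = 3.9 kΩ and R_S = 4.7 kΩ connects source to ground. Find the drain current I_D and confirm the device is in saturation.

V_G = V_DD·R_2/(R_1+R_2) = 16×270/540 = 8 V.
Assume saturation: I_D = (k_n/2)(V_GS − V_t)² with V_GS = V_G − I_D·R_S = 8 − 4.7·I_D.
Substituting gives 22.1·I_D² − 61.2·I_D + 41 = 0, with roots I_D = 1.14 or 1.63 mA.
The root I_D = 1.63 mA gives V_GS = 0.322 V ≤ V_t, so take I_D = 1.14 mA.
Then V_GS = 2.67 V and V_DS = V_DD − I_D(R_D+R_S) = 16 − 1.14×8.6 = 6.24 V.
Saturation requires V_DS ≥ V_GS − V_t = 1.07 V; 6.24 ≥ 1.07 ✓.

I_D ≈ 1.1 mA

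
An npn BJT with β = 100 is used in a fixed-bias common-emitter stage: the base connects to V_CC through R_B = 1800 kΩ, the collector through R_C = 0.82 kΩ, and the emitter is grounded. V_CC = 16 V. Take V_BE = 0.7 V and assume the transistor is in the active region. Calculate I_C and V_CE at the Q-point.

I_C ≈ 0.85 mA, V_CE ≈ 15 V

Base loop: V_CC = I_B·R_B + V_BE, so I_B = (16 − 0.7)/1800 kΩ = 0.0085 mA.
In the active region I_C = β·I_B = 100 × 0.0085 = 0.85 mA.
Collector loop: V_CE = V_CC − I_C·R_C = 16 − 0.85×0.82 = 15.3 V.
Since V_CE = 15.3 V > V_CE(sat) ≈ 0.2 V, the transistor is in the active region as assumed.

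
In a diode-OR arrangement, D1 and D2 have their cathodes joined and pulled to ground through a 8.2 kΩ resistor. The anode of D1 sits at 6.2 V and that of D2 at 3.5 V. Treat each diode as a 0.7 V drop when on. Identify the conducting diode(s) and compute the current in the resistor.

Only D1 conducts; I_R ≈ 0.67 mA

Assume both conduct. Then node N would need to be at both 6.2−0.7 = 5.5 V and 3.5−0.7 = 2.8 V, which is impossible.
Assume only D1 conducts: V_N = 6.2 − 0.7 = 5.5 V, so I_R = 5.5/8.2 = 0.671 mA.
Check D2: its anode-to-cathode voltage is 3.5 − 5.5 = -2 V < 0.7 V, so it is off. The assumption is consistent.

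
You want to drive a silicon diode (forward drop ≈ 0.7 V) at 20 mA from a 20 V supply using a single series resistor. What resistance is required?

R ≈ 0.97 kΩ

The resistor drops V_S − V_D = 20 − 0.7 = 19.3 V at 20 mA.
R = 19.3 V / 20 mA = 0.965 kΩ.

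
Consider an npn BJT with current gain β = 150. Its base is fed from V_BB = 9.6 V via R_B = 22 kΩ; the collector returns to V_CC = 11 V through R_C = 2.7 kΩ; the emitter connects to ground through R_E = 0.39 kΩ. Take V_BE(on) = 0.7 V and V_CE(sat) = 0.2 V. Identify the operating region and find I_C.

Assume active: I_B = (9.6 − 0.7)/(22 + 151×0.39) = 0.11 mA, I_C = β·I_B = 16.5 mA.
Then V_CE = 11 − 16.5×2.7 − 16.6×0.39 = -40 V < 0.2 V — the active assumption fails.
Re-solve with V_CE = 0.2 V. KCL at the emitter: V_E/R_E = (V_BB−0.7−V_E)/R_B + (V_CC−0.2−V_E)/R_C, giving V_E = 1.48 V.
I_C = (V_CC − 0.2 − V_E)/R_C = (10.8 − 1.48)/2.7 = 3.45 mA.
Check: I_B = (8.9 − 1.48)/22 = 0.337 mA, and β·I_B = 50.6 mA > I_C, confirming saturation.

saturation; I_C ≈ 3.5 mA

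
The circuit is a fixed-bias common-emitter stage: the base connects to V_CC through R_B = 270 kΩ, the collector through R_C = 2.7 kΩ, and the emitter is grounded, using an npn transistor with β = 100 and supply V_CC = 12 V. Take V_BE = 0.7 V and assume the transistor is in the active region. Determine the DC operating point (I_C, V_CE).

I_C ≈ 4.2 mA, V_CE ≈ 0.7 V

Base loop: V_CC = I_B·R_B + V_BE, so I_B = (12 − 0.7)/270 kΩ = 0.0419 mA.
In the active region I_C = β·I_B = 100 × 0.0419 = 4.19 mA.
Collector loop: V_CE = V_CC − I_C·R_C = 12 − 4.19×2.7 = 0.7 V.
Since V_CE = 0.7 V > V_CE(sat) ≈ 0.2 V, the transistor is in the active region as assumed.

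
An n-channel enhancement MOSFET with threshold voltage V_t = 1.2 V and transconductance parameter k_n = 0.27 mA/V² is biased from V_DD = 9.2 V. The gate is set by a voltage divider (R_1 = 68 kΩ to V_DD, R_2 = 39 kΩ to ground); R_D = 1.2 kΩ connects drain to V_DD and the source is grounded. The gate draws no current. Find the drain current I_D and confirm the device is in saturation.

V_G = V_DD·R_2/(R_1+R_2) = 9.2×39/107 = 3.35 V. With the source grounded, V_GS = V_G = 3.35 V.
Assume saturation: I_D = (k_n/2)(V_GS − V_t)² = (0.27/2)×(3.35 − 1.2)² = 0.135×2.15² = 0.626 mA.
V_DS = V_DD − I_D·R_D = 9.2 − 0.626×1.2 = 8.45 V.
Saturation requires V_DS ≥ V_GS − V_t = 2.15 V; 8.45 ≥ 2.15 ✓.

I_D ≈ 0.63 mA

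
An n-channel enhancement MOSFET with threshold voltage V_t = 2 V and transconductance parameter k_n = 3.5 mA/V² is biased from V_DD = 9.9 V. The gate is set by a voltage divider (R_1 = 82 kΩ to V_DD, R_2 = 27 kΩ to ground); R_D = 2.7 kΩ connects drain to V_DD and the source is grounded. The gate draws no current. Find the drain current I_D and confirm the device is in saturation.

I_D ≈ 0.36 mA

V_G = V_DD·R_2/(R_1+R_2) = 9.9×27/109 = 2.45 V. With the source grounded, V_GS = V_G = 2.45 V.
Assume saturation: I_D = (k_n/2)(V_GS − V_t)² = (3.5/2)×(2.45 − 2)² = 1.75×0.452² = 0.358 mA.
V_DS = V_DD − I_D·R_D = 9.9 − 0.358×2.7 = 8.93 V.
Saturation requires V_DS ≥ V_GS − V_t = 0.452 V; 8.93 ≥ 0.452 ✓.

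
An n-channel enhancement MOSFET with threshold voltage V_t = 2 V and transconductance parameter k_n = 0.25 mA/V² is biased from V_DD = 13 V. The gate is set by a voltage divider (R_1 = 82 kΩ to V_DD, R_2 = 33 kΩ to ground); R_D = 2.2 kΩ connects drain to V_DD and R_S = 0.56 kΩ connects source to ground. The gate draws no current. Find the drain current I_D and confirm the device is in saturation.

V_G = V_DD·R_2/(R_1+R_2) = 13×33/115 = 3.73 V.
Assume saturation: I_D = (k_n/2)(V_GS − V_t)² with V_GS = V_G − I_D·R_S = 3.73 − 0.56·I_D.
Substituting gives 0.0392·I_D² − 1.24·I_D + 0.374 = 0, with roots I_D = 0.304 or 31.4 mA.
The root I_D = 31.4 mA gives V_GS = -13.8 V ≤ V_t, so take I_D = 0.304 mA.
Then V_GS = 3.56 V and V_DS = V_DD − I_D(R_D+R_S) = 13 − 0.304×2.76 = 12.2 V.
Saturation requires V_DS ≥ V_GS − V_t = 1.56 V; 12.2 ≥ 1.56 ✓.

I_D ≈ 0.3 mA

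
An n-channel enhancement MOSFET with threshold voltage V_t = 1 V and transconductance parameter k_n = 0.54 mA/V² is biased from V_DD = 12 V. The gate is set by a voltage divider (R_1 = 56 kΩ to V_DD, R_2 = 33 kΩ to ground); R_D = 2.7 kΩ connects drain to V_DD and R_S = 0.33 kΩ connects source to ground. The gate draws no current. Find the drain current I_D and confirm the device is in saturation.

V_G = V_DD·R_2/(R_1+R_2) = 12×33/89 = 4.45 V.
Assume saturation: I_D = (k_n/2)(V_GS − V_t)² with V_GS = V_G − I_D·R_S = 4.45 − 0.33·I_D.
Substituting gives 0.0294·I_D² − 1.61·I_D + 3.21 = 0, with roots I_D = 2.07 or 52.8 mA.
The root I_D = 52.8 mA gives V_GS = -13 V ≤ V_t, so take I_D = 2.07 mA.
Then V_GS = 3.77 V and V_DS = V_DD − I_D(R_D+R_S) = 12 − 2.07×3.03 = 5.74 V.
Saturation requires V_DS ≥ V_GS − V_t = 2.77 V; 5.74 ≥ 2.77 ✓.

I_D ≈ 2.1 mA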